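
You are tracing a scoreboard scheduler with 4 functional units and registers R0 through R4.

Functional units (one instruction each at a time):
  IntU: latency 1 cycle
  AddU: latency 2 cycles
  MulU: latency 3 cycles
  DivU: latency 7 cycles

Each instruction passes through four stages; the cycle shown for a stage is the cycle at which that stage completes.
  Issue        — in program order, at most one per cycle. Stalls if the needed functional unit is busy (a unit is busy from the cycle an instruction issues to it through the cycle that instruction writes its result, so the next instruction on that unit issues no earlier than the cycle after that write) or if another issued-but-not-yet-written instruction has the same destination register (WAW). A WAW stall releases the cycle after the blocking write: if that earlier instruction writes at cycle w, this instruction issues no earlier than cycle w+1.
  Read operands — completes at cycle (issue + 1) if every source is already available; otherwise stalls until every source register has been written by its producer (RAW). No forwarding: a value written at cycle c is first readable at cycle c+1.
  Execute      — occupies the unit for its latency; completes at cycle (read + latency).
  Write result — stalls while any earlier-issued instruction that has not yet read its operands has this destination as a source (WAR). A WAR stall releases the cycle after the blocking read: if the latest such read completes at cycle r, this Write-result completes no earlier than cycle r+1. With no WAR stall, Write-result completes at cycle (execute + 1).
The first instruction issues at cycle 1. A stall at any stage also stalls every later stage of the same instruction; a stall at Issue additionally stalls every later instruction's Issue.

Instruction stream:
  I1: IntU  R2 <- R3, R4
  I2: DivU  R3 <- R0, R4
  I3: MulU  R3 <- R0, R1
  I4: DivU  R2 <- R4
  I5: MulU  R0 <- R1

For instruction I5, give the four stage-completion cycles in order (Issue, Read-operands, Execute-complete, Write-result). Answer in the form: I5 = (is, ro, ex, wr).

I5 = (18, 19, 22, 23)

1) issue 1, read 2, done 3, write 4
2) issue 2, read 3, done 10, write 11
3) issue 12, read 13, done 16, write 17  <WAW R3: wait I2 write@11>
4) issue 13, read 14, done 21, write 22
5) issue 18, read 19, done 22, write 23  <struct: MulU busy until I3 writes@17>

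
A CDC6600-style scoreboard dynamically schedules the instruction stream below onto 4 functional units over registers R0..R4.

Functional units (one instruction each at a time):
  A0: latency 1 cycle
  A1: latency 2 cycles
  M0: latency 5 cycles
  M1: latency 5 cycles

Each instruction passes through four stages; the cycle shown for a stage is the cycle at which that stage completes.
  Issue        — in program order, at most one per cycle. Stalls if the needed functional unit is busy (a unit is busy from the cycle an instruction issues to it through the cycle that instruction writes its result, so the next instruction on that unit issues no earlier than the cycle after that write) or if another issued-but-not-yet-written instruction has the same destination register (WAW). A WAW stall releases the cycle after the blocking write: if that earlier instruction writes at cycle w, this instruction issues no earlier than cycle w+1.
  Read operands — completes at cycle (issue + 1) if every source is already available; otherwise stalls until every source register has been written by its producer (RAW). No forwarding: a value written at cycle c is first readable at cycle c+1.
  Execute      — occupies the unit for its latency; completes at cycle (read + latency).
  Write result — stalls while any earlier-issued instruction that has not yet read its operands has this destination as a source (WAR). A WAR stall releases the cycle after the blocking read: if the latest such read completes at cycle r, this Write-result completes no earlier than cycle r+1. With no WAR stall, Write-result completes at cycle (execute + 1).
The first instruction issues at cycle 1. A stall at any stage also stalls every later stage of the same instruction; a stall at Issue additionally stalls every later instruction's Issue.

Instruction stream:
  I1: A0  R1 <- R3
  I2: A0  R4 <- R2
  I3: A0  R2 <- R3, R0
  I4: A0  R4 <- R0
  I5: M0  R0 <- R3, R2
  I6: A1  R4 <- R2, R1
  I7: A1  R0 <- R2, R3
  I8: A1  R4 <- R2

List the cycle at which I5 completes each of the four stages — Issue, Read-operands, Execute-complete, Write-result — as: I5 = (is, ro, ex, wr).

I5 = (14, 15, 20, 21)

  I1 | 1 | 2 | 3 | 4
  I2 | 5 | 6 | 7 | 8   struct: A0 busy until I1 writes@4
  I3 | 9 | 10 | 11 | 12   struct: A0 busy until I2 writes@8
  I4 | 13 | 14 | 15 | 16   struct: A0 busy until I3 writes@12
  I5 | 14 | 15 | 20 | 21
  I6 | 17 | 18 | 20 | 21   WAW R4: wait I4 write@16
  I7 | 22 | 23 | 25 | 26   struct: A1 busy until I6 writes@21
  I8 | 27 | 28 | 30 | 31   struct: A1 busy until I7 writes@26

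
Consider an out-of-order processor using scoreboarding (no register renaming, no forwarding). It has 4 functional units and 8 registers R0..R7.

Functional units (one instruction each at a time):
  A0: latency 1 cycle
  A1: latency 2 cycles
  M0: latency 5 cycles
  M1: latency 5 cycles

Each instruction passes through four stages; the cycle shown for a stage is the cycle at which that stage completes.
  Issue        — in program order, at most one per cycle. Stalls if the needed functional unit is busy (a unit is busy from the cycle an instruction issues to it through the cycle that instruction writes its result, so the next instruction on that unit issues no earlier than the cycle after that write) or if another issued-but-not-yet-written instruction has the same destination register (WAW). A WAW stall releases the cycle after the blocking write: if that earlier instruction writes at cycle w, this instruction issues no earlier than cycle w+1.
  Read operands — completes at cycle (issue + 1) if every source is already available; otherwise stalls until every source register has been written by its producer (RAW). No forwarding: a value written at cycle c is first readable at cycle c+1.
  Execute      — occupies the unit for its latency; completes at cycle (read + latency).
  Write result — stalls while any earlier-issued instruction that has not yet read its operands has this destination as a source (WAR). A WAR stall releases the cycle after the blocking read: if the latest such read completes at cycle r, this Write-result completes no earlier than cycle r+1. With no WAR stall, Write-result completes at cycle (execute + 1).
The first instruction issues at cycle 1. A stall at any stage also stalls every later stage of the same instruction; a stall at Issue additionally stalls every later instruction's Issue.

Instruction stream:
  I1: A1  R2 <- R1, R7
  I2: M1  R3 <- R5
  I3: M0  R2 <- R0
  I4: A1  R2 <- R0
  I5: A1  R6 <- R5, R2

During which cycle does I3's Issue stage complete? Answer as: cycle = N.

[1] I1→A1
[2] I1 RO | I2→M1
[3] I2 RO
[4] I1 EX
[5] I1 WR R2
[6] I3→M0
[7] I3 RO
[8] I2 EX
[9] I2 WR R3
[12] I3 EX
[13] I3 WR R2
[14] I4→A1
[15] I4 RO
[17] I4 EX
[18] I4 WR R2
[19] I5→A1
[20] I5 RO
[22] I5 EX
[23] I5 WR R6

cycle = 6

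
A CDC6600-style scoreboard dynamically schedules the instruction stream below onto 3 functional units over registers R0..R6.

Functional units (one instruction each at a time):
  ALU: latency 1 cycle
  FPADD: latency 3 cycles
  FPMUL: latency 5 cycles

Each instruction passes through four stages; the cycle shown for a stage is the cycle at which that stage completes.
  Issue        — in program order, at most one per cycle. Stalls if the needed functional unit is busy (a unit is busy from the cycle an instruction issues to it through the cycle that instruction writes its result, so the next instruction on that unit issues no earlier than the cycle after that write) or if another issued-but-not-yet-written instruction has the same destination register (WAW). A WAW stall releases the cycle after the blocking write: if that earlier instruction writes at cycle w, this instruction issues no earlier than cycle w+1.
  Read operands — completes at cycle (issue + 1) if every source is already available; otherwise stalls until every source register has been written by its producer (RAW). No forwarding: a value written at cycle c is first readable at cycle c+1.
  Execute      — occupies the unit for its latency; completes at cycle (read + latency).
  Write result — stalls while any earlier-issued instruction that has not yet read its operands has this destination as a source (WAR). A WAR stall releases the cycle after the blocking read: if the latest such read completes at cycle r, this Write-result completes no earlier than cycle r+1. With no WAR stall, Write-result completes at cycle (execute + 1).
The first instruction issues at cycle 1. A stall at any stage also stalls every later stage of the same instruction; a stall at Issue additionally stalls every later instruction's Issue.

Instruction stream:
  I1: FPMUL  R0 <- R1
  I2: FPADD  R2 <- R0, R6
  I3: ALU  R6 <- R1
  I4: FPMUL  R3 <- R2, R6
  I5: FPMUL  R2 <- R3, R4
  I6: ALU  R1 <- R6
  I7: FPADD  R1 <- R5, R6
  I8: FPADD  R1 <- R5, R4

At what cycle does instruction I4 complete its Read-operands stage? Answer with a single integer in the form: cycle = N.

cycle 1: issue I1 (FPMUL)
cycle 2: I1 read-ops | issue I2 (FPADD)
cycle 3: issue I3 (ALU)
cycle 4: I3 read-ops
cycle 5: I3 finished on ALU
cycle 7: I1 finished on FPMUL
cycle 8: I1→R0
cycle 9: I2 read-ops | issue I4 (FPMUL)
cycle 10: I3→R6
cycle 12: I2 finished on FPADD
cycle 13: I2→R2
cycle 14: I4 read-ops
cycle 19: I4 finished on FPMUL
cycle 20: I4→R3
cycle 21: issue I5 (FPMUL)
cycle 22: I5 read-ops | issue I6 (ALU)
cycle 23: I6 read-ops
cycle 24: I6 finished on ALU
cycle 25: I6→R1
cycle 26: issue I7 (FPADD)
cycle 27: I5 finished on FPMUL | I7 read-ops
cycle 28: I5→R2
cycle 30: I7 finished on FPADD
cycle 31: I7→R1
cycle 32: issue I8 (FPADD)
cycle 33: I8 read-ops
cycle 36: I8 finished on FPADD
cycle 37: I8→R1

cycle = 14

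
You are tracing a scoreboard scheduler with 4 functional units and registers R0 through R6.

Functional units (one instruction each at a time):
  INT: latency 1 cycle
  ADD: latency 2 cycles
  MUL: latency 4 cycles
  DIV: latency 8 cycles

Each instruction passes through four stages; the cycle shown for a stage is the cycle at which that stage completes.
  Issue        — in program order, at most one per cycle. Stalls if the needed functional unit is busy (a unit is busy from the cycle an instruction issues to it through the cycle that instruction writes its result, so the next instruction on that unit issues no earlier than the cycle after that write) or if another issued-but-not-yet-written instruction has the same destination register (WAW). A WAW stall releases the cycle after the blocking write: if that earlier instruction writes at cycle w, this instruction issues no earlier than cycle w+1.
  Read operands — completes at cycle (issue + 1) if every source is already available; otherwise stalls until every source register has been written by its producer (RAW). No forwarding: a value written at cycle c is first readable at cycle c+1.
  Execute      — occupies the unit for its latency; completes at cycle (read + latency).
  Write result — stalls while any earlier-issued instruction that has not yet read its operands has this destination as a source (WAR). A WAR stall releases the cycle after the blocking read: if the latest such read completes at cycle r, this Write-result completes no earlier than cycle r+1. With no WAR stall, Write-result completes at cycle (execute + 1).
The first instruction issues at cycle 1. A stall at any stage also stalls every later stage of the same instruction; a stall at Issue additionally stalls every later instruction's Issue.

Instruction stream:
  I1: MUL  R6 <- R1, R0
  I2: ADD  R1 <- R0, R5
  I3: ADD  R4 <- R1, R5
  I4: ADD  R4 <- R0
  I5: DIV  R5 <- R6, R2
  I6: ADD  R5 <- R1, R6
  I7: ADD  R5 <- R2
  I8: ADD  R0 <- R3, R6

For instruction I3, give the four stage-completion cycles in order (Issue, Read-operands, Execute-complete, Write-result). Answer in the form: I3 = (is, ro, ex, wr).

  I1 | 1 | 2 | 6 | 7
  I2 | 2 | 3 | 5 | 6
  I3 | 7 | 8 | 10 | 11   struct: ADD busy until I2 writes@6
  I4 | 12 | 13 | 15 | 16   struct: ADD busy until I3 writes@11
  I5 | 13 | 14 | 22 | 23
  I6 | 24 | 25 | 27 | 28   WAW R5: wait I5 write@23
  I7 | 29 | 30 | 32 | 33   struct: ADD busy until I6 writes@28
  I8 | 34 | 35 | 37 | 38   struct: ADD busy until I7 writes@33

I3 = (7, 8, 10, 11)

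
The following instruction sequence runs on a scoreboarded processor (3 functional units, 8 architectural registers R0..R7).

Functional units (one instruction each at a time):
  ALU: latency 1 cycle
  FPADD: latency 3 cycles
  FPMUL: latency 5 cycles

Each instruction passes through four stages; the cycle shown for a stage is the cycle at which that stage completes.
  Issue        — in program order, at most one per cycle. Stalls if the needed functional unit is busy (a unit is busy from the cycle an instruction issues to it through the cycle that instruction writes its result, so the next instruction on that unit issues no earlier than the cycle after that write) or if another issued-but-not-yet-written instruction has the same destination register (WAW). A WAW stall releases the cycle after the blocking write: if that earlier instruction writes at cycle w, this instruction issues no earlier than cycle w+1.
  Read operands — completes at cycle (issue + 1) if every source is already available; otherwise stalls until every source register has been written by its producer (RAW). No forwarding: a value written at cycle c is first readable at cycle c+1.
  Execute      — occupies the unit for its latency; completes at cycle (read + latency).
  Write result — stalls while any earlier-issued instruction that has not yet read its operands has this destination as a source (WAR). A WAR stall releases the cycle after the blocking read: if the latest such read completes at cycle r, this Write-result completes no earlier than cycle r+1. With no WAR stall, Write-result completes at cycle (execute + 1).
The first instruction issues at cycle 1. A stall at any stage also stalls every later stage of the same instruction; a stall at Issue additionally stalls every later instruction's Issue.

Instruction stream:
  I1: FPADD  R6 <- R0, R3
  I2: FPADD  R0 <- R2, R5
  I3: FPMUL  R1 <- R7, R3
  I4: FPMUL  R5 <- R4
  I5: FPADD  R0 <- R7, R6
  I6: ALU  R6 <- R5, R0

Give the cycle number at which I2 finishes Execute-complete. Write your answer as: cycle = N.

  I1 | 1 | 2 | 5 | 6
  I2 | 7 | 8 | 11 | 12   struct: FPADD busy until I1 writes@6
  I3 | 8 | 9 | 14 | 15
  I4 | 16 | 17 | 22 | 23   struct: FPMUL busy until I3 writes@15
  I5 | 17 | 18 | 21 | 22
  I6 | 18 | 24 | 25 | 26   RAW R5: wait I4 write@23

cycle = 11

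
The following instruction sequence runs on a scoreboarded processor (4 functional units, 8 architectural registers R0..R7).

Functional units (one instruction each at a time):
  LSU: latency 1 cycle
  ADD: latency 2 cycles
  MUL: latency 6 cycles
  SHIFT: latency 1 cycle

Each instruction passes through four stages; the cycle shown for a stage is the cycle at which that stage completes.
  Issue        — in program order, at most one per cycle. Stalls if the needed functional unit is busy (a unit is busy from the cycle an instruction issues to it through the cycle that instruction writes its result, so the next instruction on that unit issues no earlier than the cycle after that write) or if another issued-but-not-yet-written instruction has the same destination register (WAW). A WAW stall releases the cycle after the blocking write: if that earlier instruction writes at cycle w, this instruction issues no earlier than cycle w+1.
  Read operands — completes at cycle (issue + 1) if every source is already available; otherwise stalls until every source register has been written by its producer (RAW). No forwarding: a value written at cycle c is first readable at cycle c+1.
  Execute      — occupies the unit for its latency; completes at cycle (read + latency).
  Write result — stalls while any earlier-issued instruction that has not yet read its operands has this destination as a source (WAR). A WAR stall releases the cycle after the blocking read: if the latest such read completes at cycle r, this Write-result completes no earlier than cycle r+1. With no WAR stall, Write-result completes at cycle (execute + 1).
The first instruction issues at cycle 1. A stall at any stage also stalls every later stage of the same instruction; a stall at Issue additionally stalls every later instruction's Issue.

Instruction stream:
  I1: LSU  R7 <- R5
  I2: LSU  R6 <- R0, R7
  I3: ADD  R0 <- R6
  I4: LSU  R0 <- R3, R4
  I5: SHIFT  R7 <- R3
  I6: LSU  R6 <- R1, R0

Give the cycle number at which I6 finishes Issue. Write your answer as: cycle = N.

cycle = 17

c1: I1 dispatched to LSU
c2: I1 operands ready
c3: I1 complete
c4: R7←I1
c5: I2 dispatched to LSU
c6: I2 operands ready, I3 dispatched to ADD
c7: I2 complete
c8: R6←I2
c9: I3 operands ready
c11: I3 complete
c12: R0←I3
c13: I4 dispatched to LSU
c14: I4 operands ready, I5 dispatched to SHIFT
c15: I4 complete, I5 operands ready
c16: R0←I4, I5 complete
c17: R7←I5, I6 dispatched to LSU
c18: I6 operands ready
c19: I6 complete
c20: R6←I6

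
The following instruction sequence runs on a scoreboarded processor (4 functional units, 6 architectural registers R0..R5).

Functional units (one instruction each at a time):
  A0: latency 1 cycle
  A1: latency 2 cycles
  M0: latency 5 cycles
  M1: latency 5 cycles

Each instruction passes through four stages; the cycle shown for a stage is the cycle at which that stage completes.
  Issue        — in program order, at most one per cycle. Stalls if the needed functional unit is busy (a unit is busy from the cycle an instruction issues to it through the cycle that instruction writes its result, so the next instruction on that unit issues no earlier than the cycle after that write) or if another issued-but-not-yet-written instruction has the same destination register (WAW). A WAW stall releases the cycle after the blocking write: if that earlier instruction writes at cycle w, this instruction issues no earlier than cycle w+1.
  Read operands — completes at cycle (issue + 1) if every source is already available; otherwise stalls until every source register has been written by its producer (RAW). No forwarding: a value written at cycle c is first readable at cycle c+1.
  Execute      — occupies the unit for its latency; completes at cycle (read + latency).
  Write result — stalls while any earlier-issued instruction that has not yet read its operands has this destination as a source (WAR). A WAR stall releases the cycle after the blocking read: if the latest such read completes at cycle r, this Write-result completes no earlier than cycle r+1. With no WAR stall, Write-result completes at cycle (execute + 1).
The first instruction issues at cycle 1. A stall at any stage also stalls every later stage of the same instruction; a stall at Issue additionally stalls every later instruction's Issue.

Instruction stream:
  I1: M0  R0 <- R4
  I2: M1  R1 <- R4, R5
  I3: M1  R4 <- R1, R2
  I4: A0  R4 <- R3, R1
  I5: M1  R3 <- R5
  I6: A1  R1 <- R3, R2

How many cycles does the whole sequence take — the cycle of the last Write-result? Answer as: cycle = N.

t=1  I1 issues→M0
t=2  I1 reads, I2 issues→M1
t=3  I2 reads
t=7  I1 exec-done
t=8  I1 writes R0, I2 exec-done
t=9  I2 writes R1
t=10  I3 issues→M1
t=11  I3 reads
t=16  I3 exec-done
t=17  I3 writes R4
t=18  I4 issues→A0
t=19  I4 reads, I5 issues→M1
t=20  I4 exec-done, I5 reads, I6 issues→A1
t=21  I4 writes R4
t=25  I5 exec-done
t=26  I5 writes R3
t=27  I6 reads
t=29  I6 exec-done
t=30  I6 writes R1

cycle = 30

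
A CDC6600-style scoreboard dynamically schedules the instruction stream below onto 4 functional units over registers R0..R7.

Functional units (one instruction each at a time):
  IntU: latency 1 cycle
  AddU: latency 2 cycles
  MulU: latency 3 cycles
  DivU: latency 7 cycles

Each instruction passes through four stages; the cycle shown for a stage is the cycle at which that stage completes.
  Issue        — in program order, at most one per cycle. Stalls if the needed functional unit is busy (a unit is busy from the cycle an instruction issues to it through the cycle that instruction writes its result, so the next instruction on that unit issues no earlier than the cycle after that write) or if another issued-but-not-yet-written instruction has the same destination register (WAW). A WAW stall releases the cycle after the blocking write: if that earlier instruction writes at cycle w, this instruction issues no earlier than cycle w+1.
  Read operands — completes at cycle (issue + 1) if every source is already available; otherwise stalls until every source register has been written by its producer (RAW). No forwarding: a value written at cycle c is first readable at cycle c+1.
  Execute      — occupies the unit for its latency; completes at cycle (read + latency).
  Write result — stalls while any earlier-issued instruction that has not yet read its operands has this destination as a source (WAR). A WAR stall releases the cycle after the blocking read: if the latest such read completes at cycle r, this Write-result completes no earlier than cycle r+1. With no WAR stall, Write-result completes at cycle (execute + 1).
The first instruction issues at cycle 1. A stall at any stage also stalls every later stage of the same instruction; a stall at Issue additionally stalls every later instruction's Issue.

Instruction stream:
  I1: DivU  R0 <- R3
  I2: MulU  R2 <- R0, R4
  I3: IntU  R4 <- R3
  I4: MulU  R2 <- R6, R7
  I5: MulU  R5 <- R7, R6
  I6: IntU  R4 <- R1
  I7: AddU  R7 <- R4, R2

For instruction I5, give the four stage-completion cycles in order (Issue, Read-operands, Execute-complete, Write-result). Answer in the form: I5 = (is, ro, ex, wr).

t=1  I1 dispatched to DivU
t=2  I1 operands ready | I2 dispatched to MulU
t=3  I3 dispatched to IntU
t=4  I3 operands ready
t=5  I3 complete
t=9  I1 complete
t=10  R0←I1
t=11  I2 operands ready
t=12  R4←I3
t=14  I2 complete
t=15  R2←I2
t=16  I4 dispatched to MulU
t=17  I4 operands ready
t=20  I4 complete
t=21  R2←I4
t=22  I5 dispatched to MulU
t=23  I5 operands ready | I6 dispatched to IntU
t=24  I6 operands ready | I7 dispatched to AddU
t=25  I6 complete
t=26  I5 complete | R4←I6
t=27  R5←I5 | I7 operands ready
t=29  I7 complete
t=30  R7←I7

I5 = (22, 23, 26, 27)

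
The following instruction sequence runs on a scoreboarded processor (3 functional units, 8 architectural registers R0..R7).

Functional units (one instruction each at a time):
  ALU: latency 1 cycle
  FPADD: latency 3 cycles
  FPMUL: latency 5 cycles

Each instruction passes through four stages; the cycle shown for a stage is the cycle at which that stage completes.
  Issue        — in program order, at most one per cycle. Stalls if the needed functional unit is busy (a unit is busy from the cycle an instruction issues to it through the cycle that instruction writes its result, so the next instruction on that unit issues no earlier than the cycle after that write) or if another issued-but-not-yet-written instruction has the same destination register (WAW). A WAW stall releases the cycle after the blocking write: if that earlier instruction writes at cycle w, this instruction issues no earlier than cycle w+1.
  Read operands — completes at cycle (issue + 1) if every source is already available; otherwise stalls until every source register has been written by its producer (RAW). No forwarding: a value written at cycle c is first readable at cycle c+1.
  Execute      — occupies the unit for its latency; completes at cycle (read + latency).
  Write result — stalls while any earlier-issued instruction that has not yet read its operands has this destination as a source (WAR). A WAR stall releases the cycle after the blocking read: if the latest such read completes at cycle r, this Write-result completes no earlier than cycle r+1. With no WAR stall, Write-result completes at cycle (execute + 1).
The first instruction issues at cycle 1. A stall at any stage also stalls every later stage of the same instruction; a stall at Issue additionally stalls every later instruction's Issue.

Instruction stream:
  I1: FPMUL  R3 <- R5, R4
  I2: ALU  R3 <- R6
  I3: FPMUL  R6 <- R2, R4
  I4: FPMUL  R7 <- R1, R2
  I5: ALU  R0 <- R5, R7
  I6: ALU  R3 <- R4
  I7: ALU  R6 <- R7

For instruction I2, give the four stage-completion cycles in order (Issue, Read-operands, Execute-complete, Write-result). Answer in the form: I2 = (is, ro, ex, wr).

t=1  I1→FPMUL
t=2  I1 RO
t=7  I1 EX
t=8  I1 WR R3
t=9  I2→ALU
t=10  I2 RO · I3→FPMUL
t=11  I2 EX · I3 RO
t=12  I2 WR R3
t=16  I3 EX
t=17  I3 WR R6
t=18  I4→FPMUL
t=19  I4 RO · I5→ALU
t=24  I4 EX
t=25  I4 WR R7
t=26  I5 RO
t=27  I5 EX
t=28  I5 WR R0
t=29  I6→ALU
t=30  I6 RO
t=31  I6 EX
t=32  I6 WR R3
t=33  I7→ALU
t=34  I7 RO
t=35  I7 EX
t=36  I7 WR R6

I2 = (9, 10, 11, 12)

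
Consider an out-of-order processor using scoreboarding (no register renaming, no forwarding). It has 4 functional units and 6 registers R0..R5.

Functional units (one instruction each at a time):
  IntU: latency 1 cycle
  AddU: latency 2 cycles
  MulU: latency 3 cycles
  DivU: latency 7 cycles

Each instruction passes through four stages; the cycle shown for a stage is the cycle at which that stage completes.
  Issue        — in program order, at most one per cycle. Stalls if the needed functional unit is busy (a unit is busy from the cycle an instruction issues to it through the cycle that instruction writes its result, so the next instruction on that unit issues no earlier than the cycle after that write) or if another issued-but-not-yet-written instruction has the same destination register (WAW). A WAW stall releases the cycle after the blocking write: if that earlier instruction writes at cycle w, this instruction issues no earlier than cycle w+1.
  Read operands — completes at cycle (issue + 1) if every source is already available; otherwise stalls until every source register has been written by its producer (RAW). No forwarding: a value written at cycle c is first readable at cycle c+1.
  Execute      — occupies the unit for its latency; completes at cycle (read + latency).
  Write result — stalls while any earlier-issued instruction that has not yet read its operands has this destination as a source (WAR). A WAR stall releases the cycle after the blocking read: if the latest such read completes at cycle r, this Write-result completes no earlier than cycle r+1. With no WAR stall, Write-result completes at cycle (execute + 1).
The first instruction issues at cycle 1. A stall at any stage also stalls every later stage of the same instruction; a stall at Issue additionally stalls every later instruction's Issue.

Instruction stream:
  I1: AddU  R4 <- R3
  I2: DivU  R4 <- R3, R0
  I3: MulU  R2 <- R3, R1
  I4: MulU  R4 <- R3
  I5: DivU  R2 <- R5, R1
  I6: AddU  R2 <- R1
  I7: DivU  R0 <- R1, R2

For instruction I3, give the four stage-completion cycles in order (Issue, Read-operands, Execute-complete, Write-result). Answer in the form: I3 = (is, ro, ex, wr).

I3 = (7, 8, 11, 12)

c1: issue I1 (AddU)
c2: I1 read-ops
c4: I1 finished on AddU
c5: I1→R4
c6: issue I2 (DivU)
c7: I2 read-ops, issue I3 (MulU)
c8: I3 read-ops
c11: I3 finished on MulU
c12: I3→R2
c14: I2 finished on DivU
c15: I2→R4
c16: issue I4 (MulU)
c17: I4 read-ops, issue I5 (DivU)
c18: I5 read-ops
c20: I4 finished on MulU
c21: I4→R4
c25: I5 finished on DivU
c26: I5→R2
c27: issue I6 (AddU)
c28: I6 read-ops, issue I7 (DivU)
c30: I6 finished on AddU
c31: I6→R2
c32: I7 read-ops
c39: I7 finished on DivU
c40: I7→R0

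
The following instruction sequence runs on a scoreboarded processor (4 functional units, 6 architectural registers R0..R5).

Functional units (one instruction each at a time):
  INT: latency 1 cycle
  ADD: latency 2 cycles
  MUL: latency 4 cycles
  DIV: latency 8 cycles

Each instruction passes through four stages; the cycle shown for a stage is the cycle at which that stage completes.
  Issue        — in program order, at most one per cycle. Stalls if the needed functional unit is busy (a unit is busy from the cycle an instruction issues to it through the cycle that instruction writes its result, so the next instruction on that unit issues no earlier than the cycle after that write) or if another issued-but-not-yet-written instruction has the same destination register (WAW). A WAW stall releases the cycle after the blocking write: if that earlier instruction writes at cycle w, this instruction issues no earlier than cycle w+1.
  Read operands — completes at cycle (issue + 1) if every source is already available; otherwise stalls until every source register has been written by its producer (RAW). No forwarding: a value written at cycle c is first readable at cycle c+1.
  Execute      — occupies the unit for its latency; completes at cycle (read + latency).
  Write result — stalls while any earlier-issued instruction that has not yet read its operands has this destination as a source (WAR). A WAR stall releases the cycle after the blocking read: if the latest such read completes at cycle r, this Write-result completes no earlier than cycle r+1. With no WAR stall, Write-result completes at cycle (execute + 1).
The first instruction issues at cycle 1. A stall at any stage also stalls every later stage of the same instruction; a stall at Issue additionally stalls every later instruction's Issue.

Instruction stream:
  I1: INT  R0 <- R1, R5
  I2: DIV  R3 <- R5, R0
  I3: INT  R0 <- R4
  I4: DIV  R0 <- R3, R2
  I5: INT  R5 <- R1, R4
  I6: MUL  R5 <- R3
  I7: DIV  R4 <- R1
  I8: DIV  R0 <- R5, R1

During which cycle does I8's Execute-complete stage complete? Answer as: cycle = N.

cycle 1: I1 issues→INT
cycle 2: I1 reads · I2 issues→DIV
cycle 3: I1 exec-done
cycle 4: I1 writes R0
cycle 5: I2 reads · I3 issues→INT
cycle 6: I3 reads
cycle 7: I3 exec-done
cycle 8: I3 writes R0
cycle 13: I2 exec-done
cycle 14: I2 writes R3
cycle 15: I4 issues→DIV
cycle 16: I4 reads · I5 issues→INT
cycle 17: I5 reads
cycle 18: I5 exec-done
cycle 19: I5 writes R5
cycle 20: I6 issues→MUL
cycle 21: I6 reads
cycle 24: I4 exec-done
cycle 25: I4 writes R0 · I6 exec-done
cycle 26: I6 writes R5 · I7 issues→DIV
cycle 27: I7 reads
cycle 35: I7 exec-done
cycle 36: I7 writes R4
cycle 37: I8 issues→DIV
cycle 38: I8 reads
cycle 46: I8 exec-done
cycle 47: I8 writes R0

cycle = 46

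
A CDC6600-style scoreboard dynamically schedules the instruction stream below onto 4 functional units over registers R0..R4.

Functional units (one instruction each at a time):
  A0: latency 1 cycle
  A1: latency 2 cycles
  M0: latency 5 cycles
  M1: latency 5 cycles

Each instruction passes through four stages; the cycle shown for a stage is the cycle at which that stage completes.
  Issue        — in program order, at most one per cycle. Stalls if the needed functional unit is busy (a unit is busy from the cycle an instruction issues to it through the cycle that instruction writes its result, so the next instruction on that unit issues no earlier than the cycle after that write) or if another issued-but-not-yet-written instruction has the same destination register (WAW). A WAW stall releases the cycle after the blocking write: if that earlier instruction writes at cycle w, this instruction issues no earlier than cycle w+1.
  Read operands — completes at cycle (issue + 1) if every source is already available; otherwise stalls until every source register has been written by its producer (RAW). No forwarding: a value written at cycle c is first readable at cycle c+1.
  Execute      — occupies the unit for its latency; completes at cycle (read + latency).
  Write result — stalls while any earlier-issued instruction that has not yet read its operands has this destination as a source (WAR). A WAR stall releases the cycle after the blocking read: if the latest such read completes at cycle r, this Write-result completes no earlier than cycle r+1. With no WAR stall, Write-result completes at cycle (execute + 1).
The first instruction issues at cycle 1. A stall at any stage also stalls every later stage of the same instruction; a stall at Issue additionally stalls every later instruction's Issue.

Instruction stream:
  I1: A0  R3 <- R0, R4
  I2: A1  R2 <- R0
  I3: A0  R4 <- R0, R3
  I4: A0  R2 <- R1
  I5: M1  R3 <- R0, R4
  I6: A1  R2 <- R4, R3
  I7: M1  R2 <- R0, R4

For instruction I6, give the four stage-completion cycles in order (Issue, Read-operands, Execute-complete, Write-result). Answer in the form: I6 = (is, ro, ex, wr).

[1] I1→A0
[2] I1 RO; I2→A1
[3] I1 EX; I2 RO
[4] I1 WR R3
[5] I2 EX; I3→A0
[6] I2 WR R2; I3 RO
[7] I3 EX
[8] I3 WR R4
[9] I4→A0
[10] I4 RO; I5→M1
[11] I4 EX; I5 RO
[12] I4 WR R2
[13] I6→A1
[16] I5 EX
[17] I5 WR R3
[18] I6 RO
[20] I6 EX
[21] I6 WR R2
[22] I7→M1
[23] I7 RO
[28] I7 EX
[29] I7 WR R2

I6 = (13, 18, 20, 21)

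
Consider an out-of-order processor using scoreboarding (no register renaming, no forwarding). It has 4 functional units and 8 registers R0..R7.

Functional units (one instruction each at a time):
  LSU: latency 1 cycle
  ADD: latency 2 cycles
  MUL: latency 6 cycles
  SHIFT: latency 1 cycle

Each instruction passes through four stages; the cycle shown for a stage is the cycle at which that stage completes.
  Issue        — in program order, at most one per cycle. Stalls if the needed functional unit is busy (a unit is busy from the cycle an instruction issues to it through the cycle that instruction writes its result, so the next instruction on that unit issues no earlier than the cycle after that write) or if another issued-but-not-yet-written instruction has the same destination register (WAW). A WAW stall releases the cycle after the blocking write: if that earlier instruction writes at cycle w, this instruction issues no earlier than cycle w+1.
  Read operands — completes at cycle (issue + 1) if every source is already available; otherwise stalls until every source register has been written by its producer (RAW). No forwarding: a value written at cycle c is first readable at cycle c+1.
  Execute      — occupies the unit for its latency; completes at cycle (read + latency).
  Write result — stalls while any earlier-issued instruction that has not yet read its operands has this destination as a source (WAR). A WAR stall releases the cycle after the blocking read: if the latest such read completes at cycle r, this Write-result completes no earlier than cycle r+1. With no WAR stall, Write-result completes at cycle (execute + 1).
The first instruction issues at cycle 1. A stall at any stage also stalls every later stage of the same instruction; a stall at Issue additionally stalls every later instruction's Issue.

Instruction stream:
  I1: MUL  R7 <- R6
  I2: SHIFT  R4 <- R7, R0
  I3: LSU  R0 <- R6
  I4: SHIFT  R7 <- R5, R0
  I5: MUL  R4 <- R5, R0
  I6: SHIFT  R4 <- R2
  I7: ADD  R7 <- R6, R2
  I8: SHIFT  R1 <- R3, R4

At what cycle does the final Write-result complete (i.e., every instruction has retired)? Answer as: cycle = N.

1) issue 1, read 2, done 8, write 9
2) issue 2, read 10, done 11, write 12  <RAW R7: wait I1 write@9>
3) issue 3, read 4, done 5, write 11  <WAR R0: wait I2 read@10>
4) issue 13, read 14, done 15, write 16  <struct: SHIFT busy until I2 writes@12>
5) issue 14, read 15, done 21, write 22
6) issue 23, read 24, done 25, write 26  <WAW R4: wait I5 write@22>
7) issue 24, read 25, done 27, write 28
8) issue 27, read 28, done 29, write 30  <struct: SHIFT busy until I6 writes@26>

cycle = 30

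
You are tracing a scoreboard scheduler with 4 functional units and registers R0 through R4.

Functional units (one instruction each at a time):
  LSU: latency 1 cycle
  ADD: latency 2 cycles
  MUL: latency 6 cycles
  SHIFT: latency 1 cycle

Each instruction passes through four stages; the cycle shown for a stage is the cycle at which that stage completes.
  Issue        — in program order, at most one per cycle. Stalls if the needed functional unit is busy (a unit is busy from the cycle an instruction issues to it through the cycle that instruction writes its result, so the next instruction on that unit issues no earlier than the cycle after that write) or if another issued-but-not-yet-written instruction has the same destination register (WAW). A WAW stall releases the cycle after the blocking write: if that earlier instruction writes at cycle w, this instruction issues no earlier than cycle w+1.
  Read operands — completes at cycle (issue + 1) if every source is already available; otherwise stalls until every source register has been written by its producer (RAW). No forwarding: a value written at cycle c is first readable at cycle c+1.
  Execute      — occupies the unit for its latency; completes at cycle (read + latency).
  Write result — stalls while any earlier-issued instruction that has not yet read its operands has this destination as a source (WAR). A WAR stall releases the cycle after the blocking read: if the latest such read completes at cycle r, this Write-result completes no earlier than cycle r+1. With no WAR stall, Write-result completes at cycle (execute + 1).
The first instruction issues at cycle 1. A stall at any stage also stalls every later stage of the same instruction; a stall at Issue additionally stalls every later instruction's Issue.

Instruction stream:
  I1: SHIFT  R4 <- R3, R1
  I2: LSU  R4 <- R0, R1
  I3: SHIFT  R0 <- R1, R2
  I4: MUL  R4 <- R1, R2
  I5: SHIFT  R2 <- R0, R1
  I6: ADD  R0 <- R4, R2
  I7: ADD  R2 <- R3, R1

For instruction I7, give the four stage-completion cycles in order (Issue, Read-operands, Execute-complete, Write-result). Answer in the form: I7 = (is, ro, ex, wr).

I7 = (22, 23, 25, 26)

[1] I1 dispatched to SHIFT
[2] I1 operands ready
[3] I1 complete
[4] R4←I1
[5] I2 dispatched to LSU
[6] I2 operands ready; I3 dispatched to SHIFT
[7] I2 complete; I3 operands ready
[8] R4←I2; I3 complete
[9] R0←I3; I4 dispatched to MUL
[10] I4 operands ready; I5 dispatched to SHIFT
[11] I5 operands ready; I6 dispatched to ADD
[12] I5 complete
[13] R2←I5
[16] I4 complete
[17] R4←I4
[18] I6 operands ready
[20] I6 complete
[21] R0←I6
[22] I7 dispatched to ADD
[23] I7 operands ready
[25] I7 complete
[26] R2←I7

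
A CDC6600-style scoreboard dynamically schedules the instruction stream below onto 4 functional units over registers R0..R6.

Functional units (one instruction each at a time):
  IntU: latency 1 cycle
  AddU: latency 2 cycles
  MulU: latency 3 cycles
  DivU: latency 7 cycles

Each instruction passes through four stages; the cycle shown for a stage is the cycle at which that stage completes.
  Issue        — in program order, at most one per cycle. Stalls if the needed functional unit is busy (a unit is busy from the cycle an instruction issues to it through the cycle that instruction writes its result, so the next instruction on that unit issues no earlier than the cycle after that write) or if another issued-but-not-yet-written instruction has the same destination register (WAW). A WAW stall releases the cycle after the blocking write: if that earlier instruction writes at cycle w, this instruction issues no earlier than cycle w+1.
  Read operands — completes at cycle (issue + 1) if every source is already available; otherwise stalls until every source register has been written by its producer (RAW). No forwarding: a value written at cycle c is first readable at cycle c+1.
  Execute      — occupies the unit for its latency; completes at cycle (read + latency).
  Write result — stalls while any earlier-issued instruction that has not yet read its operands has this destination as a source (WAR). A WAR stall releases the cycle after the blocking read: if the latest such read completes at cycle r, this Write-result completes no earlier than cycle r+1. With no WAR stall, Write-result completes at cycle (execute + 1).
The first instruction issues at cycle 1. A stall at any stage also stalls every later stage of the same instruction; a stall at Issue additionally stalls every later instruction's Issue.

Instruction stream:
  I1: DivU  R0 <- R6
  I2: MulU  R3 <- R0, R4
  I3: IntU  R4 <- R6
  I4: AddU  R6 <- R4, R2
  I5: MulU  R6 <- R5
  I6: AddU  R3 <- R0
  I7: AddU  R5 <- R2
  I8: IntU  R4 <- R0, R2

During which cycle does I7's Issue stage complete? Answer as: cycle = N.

cycle = 23

I1: IS=1 RO=2 EX=9 WR=10
I2: IS=2 RO=11 EX=14 WR=15  [RAW R0: wait I1 write@10]
I3: IS=3 RO=4 EX=5 WR=12  [WAR R4: wait I2 read@11]
I4: IS=4 RO=13 EX=15 WR=16  [RAW R4: wait I3 write@12]
I5: IS=17 RO=18 EX=21 WR=22  [WAW R6: wait I4 write@16]
I6: IS=18 RO=19 EX=21 WR=22
I7: IS=23 RO=24 EX=26 WR=27  [struct: AddU busy until I6 writes@22]
I8: IS=24 RO=25 EX=26 WR=27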